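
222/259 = 6/7 = 0.86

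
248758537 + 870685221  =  1119443758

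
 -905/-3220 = 181/644 = 0.28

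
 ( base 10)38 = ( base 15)28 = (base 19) 20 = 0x26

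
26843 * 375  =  10066125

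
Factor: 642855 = 3^1*5^1*17^1*2521^1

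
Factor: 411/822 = 1/2 = 2^ ( - 1 ) 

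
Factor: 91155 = 3^1*5^1*59^1*103^1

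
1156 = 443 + 713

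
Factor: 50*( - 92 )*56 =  - 257600 = -2^6*5^2*7^1 * 23^1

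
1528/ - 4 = - 382 + 0/1 = - 382.00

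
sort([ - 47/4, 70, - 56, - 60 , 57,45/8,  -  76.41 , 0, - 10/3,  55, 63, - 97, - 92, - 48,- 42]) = [  -  97, - 92, - 76.41,  -  60, - 56 ,-48, - 42,-47/4, - 10/3,0,  45/8,55,57,  63,70 ]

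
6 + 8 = 14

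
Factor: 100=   2^2*5^2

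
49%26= 23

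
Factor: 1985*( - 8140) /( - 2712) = 2^( - 1)*3^( - 1 ) *5^2*11^1 * 37^1*113^(-1)*397^1 = 4039475/678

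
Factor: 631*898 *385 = 218155630 = 2^1 * 5^1*7^1*11^1*449^1*631^1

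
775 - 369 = 406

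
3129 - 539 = 2590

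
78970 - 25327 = 53643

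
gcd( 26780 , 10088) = 52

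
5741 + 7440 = 13181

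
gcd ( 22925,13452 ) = 1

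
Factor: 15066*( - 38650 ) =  - 582300900 = -  2^2 *3^5 * 5^2*31^1*773^1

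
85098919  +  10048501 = 95147420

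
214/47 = 214/47 = 4.55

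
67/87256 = 67/87256 = 0.00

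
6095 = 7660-1565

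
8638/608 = 4319/304 = 14.21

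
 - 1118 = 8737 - 9855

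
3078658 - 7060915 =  - 3982257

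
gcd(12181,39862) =1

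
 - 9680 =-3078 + -6602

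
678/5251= 678/5251= 0.13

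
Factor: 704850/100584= 925/132 = 2^( - 2) * 3^( - 1)*5^2* 11^( - 1) * 37^1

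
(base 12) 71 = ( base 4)1111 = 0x55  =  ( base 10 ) 85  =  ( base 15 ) 5a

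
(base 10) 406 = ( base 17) 16f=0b110010110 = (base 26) FG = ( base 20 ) 106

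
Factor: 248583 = 3^1*  41^1 * 43^1 * 47^1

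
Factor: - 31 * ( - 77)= 2387 = 7^1 * 11^1*31^1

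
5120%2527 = 66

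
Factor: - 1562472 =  - 2^3*3^2*21701^1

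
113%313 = 113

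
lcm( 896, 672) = 2688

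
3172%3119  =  53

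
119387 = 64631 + 54756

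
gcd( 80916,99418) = 22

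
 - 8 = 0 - 8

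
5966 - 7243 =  - 1277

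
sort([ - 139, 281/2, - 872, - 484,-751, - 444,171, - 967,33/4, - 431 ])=[ - 967,  -  872, - 751, - 484, - 444, - 431, - 139, 33/4, 281/2, 171 ]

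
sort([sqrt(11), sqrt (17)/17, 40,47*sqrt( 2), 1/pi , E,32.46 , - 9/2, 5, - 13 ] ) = [ - 13, - 9/2,sqrt( 17 ) /17,  1/pi, E,sqrt(11 ), 5, 32.46 , 40,  47*sqrt(2 )]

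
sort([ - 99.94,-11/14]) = [ - 99.94,-11/14]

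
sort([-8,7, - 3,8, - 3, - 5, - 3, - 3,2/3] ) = [-8, - 5, - 3,-3,-3, - 3,  2/3, 7, 8 ]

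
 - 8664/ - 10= 866+2/5 = 866.40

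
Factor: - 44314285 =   -  5^1*73^1*167^1 *727^1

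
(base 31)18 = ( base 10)39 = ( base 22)1h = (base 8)47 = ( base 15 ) 29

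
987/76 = 12 + 75/76   =  12.99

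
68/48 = 17/12 = 1.42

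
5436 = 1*5436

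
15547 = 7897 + 7650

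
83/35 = 83/35=2.37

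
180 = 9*20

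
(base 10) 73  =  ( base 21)3A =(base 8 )111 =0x49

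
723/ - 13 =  - 56 +5/13 = - 55.62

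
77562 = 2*38781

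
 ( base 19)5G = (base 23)4J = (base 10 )111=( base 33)3C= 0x6f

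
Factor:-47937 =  - 3^1*19^1*29^2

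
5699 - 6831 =-1132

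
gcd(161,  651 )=7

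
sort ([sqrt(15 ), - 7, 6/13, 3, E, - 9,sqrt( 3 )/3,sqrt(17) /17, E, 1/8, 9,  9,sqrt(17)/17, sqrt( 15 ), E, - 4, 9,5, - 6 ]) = [-9, - 7, - 6, - 4, 1/8 , sqrt(17 ) /17,  sqrt(17 ) /17, 6/13,sqrt(3 )/3, E, E,E,3 , sqrt(15), sqrt(15 ), 5,9,9, 9 ]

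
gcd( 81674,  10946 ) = 842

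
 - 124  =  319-443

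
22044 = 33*668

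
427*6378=2723406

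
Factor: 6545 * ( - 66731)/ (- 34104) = 8913355/696 = 2^( - 3)*3^( - 1 )*5^1*11^1*17^1*29^ ( - 1 )*9533^1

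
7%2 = 1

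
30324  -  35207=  - 4883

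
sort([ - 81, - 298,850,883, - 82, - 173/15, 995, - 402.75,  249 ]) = [ - 402.75,-298, - 82 , - 81,  -  173/15,249,850, 883,995 ]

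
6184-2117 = 4067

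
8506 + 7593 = 16099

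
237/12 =19 + 3/4= 19.75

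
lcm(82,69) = 5658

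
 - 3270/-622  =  5 + 80/311  =  5.26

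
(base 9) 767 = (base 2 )1001110100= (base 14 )32c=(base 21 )18j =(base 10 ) 628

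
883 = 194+689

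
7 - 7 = 0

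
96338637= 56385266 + 39953371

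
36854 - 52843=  - 15989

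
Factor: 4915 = 5^1*983^1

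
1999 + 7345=9344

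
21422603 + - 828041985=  - 806619382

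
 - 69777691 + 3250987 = - 66526704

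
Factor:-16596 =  - 2^2*3^2*461^1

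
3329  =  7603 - 4274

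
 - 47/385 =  - 1 + 338/385  =  - 0.12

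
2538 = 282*9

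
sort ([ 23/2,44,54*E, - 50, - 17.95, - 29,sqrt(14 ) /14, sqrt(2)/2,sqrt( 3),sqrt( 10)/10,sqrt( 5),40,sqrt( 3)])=[ - 50, - 29 , - 17.95,sqrt( 14)/14,sqrt(10 ) /10 , sqrt( 2 ) /2 , sqrt(3 ), sqrt( 3), sqrt( 5), 23/2, 40  ,  44,54*E] 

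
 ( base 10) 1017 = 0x3F9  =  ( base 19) 2fa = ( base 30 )13r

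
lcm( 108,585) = 7020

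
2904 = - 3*( - 968) 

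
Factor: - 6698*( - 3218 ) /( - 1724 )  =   - 5388541/431 = - 17^1*197^1*431^( - 1) * 1609^1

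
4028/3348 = 1+170/837  =  1.20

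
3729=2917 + 812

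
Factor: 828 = 2^2*3^2*23^1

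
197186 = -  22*( - 8963)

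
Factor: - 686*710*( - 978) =2^3*3^1*5^1*7^3*71^1*163^1 = 476344680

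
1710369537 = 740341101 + 970028436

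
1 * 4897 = 4897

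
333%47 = 4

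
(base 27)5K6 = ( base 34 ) 3L9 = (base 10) 4191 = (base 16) 105f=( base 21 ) 9AC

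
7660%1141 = 814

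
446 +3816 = 4262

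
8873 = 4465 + 4408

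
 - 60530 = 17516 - 78046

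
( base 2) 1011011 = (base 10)91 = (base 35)2L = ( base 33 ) 2p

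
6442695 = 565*11403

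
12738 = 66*193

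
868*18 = 15624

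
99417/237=33139/79 = 419.48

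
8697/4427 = 1 + 4270/4427=1.96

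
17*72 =1224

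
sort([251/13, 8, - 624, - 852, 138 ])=[ -852, -624, 8, 251/13,138 ]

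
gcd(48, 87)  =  3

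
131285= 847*155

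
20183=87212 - 67029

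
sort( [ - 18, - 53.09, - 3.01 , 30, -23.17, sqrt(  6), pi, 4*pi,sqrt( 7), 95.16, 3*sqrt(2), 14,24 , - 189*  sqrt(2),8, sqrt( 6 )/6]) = [ - 189*sqrt(2 ),  -  53.09, - 23.17,- 18,  -  3.01,sqrt(6 ) /6, sqrt( 6),  sqrt(7 ), pi,3*sqrt ( 2), 8,4*pi, 14, 24, 30, 95.16]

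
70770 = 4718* 15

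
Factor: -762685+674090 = -88595= - 5^1 * 13^1 *29^1*47^1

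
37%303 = 37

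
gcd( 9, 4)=1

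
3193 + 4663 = 7856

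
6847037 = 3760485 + 3086552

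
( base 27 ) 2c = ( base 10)66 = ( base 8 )102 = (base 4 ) 1002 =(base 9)73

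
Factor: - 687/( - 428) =2^( - 2 )*3^1*107^ ( - 1 ) * 229^1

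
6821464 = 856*7969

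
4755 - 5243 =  - 488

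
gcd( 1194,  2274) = 6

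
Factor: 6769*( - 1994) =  - 2^1*7^1 * 967^1*997^1 = -13497386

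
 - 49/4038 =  - 1 + 3989/4038 = - 0.01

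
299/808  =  299/808 =0.37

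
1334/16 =83 + 3/8 =83.38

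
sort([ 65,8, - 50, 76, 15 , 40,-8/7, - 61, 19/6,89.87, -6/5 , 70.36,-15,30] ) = [-61 ,-50,-15 ,-6/5 , - 8/7 , 19/6,8  ,  15, 30,40, 65,70.36, 76,89.87]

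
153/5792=153/5792 = 0.03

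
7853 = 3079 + 4774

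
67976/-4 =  - 16994 +0/1  =  -16994.00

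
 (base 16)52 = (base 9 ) 101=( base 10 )82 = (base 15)57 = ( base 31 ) 2k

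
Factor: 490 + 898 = 1388 = 2^2*347^1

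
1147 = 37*31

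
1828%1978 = 1828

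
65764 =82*802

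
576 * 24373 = 14038848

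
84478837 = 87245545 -2766708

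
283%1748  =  283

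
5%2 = 1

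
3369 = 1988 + 1381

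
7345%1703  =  533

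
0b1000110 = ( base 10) 70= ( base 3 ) 2121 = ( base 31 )28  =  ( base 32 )26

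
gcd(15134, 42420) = 14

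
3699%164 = 91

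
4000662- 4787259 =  - 786597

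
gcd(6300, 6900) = 300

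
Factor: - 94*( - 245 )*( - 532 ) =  - 12251960 = - 2^3*5^1*7^3*19^1*47^1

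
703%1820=703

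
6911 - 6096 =815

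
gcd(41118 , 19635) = 231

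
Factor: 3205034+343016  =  2^1 * 5^2*11^1*6451^1= 3548050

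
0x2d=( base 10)45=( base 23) 1m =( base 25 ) 1K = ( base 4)231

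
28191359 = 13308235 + 14883124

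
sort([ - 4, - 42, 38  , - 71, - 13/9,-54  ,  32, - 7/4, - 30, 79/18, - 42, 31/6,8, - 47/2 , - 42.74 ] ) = [  -  71, - 54,-42.74, - 42,  -  42, - 30,  -  47/2, - 4 ,-7/4,  -  13/9, 79/18, 31/6, 8, 32, 38]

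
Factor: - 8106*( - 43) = 2^1*3^1*7^1*43^1 * 193^1 = 348558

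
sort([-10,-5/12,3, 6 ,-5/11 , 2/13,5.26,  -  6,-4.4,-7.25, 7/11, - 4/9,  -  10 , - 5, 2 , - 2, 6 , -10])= [-10,-10,- 10 ,-7.25,  -  6, - 5,  -  4.4 , - 2, - 5/11 ,  -  4/9, - 5/12 , 2/13,7/11,2,3,5.26,6,6]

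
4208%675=158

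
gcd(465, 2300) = 5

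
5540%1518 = 986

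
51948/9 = 5772 = 5772.00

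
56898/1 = 56898=56898.00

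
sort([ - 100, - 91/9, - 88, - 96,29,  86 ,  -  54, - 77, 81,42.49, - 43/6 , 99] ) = [-100 ,  -  96, - 88,-77, - 54,  -  91/9, - 43/6,29,42.49, 81,86,99 ]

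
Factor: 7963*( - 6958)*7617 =-2^1*3^1*7^2*71^1*2539^1*7963^1 =- 422031721818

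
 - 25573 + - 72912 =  -98485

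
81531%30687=20157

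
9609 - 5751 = 3858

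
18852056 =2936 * 6421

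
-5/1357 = - 5/1357 = - 0.00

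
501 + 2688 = 3189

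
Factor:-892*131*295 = - 2^2  *5^1*59^1*131^1*223^1 = - 34471340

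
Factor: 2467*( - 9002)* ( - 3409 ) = 75706847006 = 2^1 * 7^2*487^1*643^1  *2467^1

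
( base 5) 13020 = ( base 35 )su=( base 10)1010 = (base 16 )3f2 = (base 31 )11i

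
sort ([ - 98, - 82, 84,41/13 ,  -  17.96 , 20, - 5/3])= [-98, - 82, - 17.96,-5/3, 41/13, 20,84]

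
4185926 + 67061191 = 71247117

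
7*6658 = 46606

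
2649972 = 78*33974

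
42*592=24864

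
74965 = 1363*55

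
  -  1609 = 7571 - 9180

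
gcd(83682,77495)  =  1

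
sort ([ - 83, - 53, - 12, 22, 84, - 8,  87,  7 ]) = [ - 83,  -  53, - 12, - 8, 7, 22, 84, 87 ] 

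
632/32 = 79/4 = 19.75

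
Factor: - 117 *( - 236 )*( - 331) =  - 9139572 = - 2^2 *3^2*13^1*59^1*331^1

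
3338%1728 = 1610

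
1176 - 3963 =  - 2787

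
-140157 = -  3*46719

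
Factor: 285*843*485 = 3^2*5^2*19^1*97^1*281^1= 116523675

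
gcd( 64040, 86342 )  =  2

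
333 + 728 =1061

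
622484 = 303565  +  318919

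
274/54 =137/27 = 5.07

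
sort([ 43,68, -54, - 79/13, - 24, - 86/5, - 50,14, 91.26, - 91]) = [-91, - 54 , - 50, - 24, - 86/5 , - 79/13 , 14, 43 , 68,91.26] 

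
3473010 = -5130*( - 677) 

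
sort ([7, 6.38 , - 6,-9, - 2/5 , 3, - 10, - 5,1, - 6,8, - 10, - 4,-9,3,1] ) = [-10, - 10, - 9, - 9, - 6, - 6, - 5, - 4  , - 2/5,1,  1, 3,3, 6.38, 7 , 8]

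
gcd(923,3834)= 71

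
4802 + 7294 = 12096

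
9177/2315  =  9177/2315 = 3.96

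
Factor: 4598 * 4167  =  2^1*3^2*11^2*19^1*463^1  =  19159866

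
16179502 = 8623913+7555589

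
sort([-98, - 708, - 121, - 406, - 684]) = [ - 708, - 684,  -  406, - 121, - 98]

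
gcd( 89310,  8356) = 2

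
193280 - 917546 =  - 724266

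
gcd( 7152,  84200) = 8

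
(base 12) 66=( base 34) 2a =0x4E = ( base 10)78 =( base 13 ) 60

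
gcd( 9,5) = 1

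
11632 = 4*2908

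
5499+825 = 6324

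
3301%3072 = 229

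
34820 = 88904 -54084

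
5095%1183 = 363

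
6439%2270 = 1899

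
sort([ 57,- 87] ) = [-87, 57]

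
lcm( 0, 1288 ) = 0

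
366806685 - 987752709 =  - 620946024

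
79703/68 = 1172+7/68 = 1172.10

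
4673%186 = 23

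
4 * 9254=37016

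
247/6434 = 247/6434 = 0.04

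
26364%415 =219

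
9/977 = 9/977 = 0.01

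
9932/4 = 2483 = 2483.00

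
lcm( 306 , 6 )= 306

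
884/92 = 9 + 14/23 = 9.61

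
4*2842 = 11368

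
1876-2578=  - 702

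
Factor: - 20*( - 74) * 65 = 96200 =2^3*5^2*13^1*37^1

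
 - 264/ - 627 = 8/19 = 0.42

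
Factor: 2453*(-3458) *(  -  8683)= 2^1*7^1 * 11^1*13^1*19^2*223^1*457^1 = 73653321742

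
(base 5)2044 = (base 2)100010010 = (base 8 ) 422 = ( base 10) 274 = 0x112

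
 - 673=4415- 5088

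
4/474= 2/237=0.01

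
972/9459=108/1051 = 0.10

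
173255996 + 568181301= 741437297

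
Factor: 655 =5^1*131^1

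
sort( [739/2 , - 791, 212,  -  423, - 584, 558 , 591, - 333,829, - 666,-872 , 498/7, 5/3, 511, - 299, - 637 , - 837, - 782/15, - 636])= [  -  872, - 837, - 791, - 666 , - 637, - 636 , - 584, - 423,-333, - 299,-782/15,5/3,498/7,212,739/2, 511,558,591,829] 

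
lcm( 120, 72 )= 360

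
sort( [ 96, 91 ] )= [91, 96]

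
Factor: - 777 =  - 3^1 * 7^1*37^1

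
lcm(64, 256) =256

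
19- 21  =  - 2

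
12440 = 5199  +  7241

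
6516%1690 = 1446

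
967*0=0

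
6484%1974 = 562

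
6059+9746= 15805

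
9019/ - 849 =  - 9019/849= - 10.62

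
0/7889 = 0 = 0.00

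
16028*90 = 1442520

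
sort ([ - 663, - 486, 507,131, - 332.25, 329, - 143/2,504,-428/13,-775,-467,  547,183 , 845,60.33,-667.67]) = [ - 775, - 667.67,-663, - 486,-467, - 332.25, - 143/2 ,- 428/13 , 60.33,  131, 183,329,504,  507, 547, 845]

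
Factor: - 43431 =-3^1 * 31^1 * 467^1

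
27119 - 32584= - 5465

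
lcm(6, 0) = 0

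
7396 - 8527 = - 1131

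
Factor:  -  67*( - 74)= 2^1*37^1*67^1 = 4958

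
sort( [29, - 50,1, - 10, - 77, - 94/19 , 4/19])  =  [ - 77,-50,  -  10, - 94/19 , 4/19,1,29]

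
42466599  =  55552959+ - 13086360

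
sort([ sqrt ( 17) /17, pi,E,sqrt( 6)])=[sqrt ( 17)/17,sqrt(6 ), E , pi ] 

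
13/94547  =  13/94547= 0.00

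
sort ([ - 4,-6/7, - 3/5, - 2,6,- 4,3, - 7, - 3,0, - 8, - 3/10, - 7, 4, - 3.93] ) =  [ - 8,-7, - 7 ,-4, - 4, - 3.93, - 3, - 2,-6/7, - 3/5, - 3/10 , 0,  3,4,6 ]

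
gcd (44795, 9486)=527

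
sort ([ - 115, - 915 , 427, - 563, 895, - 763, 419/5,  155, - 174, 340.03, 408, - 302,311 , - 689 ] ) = [- 915,-763,-689 , - 563, - 302,-174, - 115,  419/5,155, 311,340.03,408, 427 , 895 ] 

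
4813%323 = 291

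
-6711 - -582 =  - 6129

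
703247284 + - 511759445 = 191487839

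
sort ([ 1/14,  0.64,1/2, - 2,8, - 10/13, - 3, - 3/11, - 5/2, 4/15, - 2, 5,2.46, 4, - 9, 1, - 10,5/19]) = [-10, - 9 , - 3,- 5/2, - 2, - 2,- 10/13,-3/11, 1/14, 5/19, 4/15 , 1/2 , 0.64,1,2.46,4, 5, 8] 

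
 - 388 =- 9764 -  - 9376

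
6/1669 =6/1669  =  0.00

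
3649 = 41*89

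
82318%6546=3766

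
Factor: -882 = -2^1*3^2 * 7^2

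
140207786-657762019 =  - 517554233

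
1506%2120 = 1506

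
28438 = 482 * 59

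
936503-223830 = 712673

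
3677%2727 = 950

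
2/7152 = 1/3576 = 0.00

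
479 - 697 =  - 218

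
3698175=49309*75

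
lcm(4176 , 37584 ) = 37584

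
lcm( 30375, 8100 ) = 121500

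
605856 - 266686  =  339170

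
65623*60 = 3937380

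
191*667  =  127397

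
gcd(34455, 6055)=5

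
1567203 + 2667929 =4235132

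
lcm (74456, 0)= 0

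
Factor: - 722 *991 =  - 2^1*19^2 * 991^1 =- 715502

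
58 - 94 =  - 36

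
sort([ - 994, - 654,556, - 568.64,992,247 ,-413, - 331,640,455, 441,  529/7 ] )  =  [ - 994,- 654, - 568.64, - 413,-331,529/7,  247,  441,455,556,640 , 992]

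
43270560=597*72480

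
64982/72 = 32491/36 = 902.53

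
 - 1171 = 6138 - 7309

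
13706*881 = 12074986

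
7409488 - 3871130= 3538358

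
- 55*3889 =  - 213895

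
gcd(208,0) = 208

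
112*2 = 224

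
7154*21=150234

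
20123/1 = 20123 = 20123.00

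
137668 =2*68834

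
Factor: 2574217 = 2574217^1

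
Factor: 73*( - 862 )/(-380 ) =31463/190 =2^( -1)*5^( - 1)*19^(-1)*73^1*431^1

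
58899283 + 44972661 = 103871944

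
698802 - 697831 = 971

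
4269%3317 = 952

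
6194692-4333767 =1860925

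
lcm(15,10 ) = 30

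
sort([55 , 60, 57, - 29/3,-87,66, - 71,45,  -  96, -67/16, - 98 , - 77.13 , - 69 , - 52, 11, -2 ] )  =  [ - 98, - 96, - 87, - 77.13, - 71, - 69 , - 52 , - 29/3, - 67/16, - 2,11 , 45, 55,  57, 60,  66]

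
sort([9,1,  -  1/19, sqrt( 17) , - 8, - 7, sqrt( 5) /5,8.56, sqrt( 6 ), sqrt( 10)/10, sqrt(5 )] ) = [  -  8, - 7,-1/19, sqrt( 10)/10,sqrt( 5)/5,1 , sqrt( 5), sqrt( 6),sqrt( 17) , 8.56,9] 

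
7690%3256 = 1178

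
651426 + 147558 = 798984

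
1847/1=1847 =1847.00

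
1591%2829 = 1591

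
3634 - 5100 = -1466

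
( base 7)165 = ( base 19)51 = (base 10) 96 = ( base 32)30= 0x60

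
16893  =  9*1877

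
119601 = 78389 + 41212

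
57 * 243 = 13851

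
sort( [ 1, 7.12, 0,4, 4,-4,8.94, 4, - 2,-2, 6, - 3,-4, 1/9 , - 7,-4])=[  -  7,-4, -4  , - 4 , - 3,-2, - 2, 0, 1/9,1, 4, 4 , 4, 6,7.12, 8.94]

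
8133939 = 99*82161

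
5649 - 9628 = - 3979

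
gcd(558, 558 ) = 558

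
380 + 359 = 739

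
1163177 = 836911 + 326266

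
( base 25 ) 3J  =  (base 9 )114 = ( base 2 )1011110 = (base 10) 94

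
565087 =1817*311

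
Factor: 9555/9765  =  91/93 = 3^( -1) * 7^1*13^1*31^( - 1)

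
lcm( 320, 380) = 6080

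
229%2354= 229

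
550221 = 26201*21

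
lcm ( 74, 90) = 3330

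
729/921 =243/307 = 0.79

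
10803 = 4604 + 6199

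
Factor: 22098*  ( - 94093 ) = -2^1 *3^1 * 23^1*29^1*127^1*4091^1 = - 2079267114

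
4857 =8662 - 3805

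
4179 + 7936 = 12115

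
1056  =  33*32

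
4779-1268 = 3511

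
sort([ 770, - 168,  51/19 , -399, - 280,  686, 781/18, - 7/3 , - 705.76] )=[-705.76, - 399, - 280, - 168, - 7/3  ,  51/19,781/18,686 , 770 ]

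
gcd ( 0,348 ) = 348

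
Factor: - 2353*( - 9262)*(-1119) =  - 24386910834 = -2^1*3^1*11^1*13^1*181^1*373^1 * 421^1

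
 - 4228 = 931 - 5159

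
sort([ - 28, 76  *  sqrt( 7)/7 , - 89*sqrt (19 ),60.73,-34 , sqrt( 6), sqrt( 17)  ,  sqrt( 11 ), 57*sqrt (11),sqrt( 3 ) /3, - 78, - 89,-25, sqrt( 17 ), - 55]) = [ - 89 * sqrt(19) ,-89, - 78, - 55, - 34 , - 28 , - 25 , sqrt (3 ) /3, sqrt( 6 ),sqrt(11 ),sqrt( 17 ), sqrt( 17),76*sqrt(7)/7, 60.73, 57*sqrt( 11 ) ] 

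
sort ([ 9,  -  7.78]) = [ - 7.78,  9]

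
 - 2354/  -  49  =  2354/49 = 48.04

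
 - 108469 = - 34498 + -73971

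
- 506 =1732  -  2238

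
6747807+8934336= 15682143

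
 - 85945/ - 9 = 85945/9 = 9549.44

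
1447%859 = 588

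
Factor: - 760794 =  - 2^1*3^1*23^1*37^1 * 149^1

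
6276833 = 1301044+4975789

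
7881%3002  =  1877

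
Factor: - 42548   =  -2^2*11^1*967^1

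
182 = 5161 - 4979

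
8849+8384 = 17233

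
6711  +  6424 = 13135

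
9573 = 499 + 9074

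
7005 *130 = 910650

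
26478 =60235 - 33757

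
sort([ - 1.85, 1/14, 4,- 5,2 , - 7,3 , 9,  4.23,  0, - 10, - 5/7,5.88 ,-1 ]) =[-10, - 7,-5, - 1.85, - 1,-5/7 , 0,1/14,  2 , 3,4, 4.23 , 5.88 , 9]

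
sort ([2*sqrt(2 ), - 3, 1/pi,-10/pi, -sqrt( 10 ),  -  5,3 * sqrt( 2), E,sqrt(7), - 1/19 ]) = [-5,-10/pi,-sqrt( 10 ),  -  3 , - 1/19,1/pi,sqrt( 7 ),E,2*sqrt( 2 ),3 *sqrt( 2)]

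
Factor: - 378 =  - 2^1*3^3 * 7^1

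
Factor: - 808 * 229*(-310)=2^4*5^1*31^1*101^1 *229^1 = 57359920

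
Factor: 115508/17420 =5^( - 1 ) * 13^( - 1 )*431^1=   431/65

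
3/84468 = 1/28156 = 0.00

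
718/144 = 359/72 = 4.99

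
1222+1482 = 2704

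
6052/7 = 864+4/7 = 864.57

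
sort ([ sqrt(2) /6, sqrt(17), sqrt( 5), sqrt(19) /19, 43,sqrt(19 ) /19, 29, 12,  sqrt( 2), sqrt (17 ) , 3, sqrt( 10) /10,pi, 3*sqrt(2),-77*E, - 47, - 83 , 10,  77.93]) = [ - 77*E,-83, - 47,sqrt ( 19 ) /19,sqrt( 19) /19,sqrt( 2) /6 , sqrt( 10 ) /10, sqrt ( 2), sqrt(5), 3,pi, sqrt( 17),sqrt (17 ),3*sqrt(2 ), 10, 12,29, 43 , 77.93]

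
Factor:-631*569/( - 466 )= 359039/466 = 2^(-1 )*233^( - 1 )*569^1*631^1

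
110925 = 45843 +65082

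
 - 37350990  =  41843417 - 79194407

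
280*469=131320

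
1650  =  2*825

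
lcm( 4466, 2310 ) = 66990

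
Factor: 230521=29^1*7949^1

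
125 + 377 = 502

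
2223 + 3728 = 5951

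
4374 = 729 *6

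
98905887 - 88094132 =10811755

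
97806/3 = 32602= 32602.00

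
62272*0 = 0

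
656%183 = 107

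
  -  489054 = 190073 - 679127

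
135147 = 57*2371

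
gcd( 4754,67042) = 2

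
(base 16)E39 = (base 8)7071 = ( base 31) 3oe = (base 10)3641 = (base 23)6k7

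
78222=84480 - 6258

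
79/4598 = 79/4598 = 0.02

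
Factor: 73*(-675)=-49275=-3^3*5^2*73^1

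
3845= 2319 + 1526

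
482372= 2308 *209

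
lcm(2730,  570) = 51870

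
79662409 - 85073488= -5411079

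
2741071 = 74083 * 37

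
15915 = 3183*5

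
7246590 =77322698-70076108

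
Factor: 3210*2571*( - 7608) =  - 62788139280 = - 2^4  *  3^3* 5^1*107^1*317^1*857^1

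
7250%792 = 122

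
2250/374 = 1125/187   =  6.02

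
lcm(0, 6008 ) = 0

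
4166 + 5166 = 9332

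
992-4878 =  - 3886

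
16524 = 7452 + 9072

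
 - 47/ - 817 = 47/817 = 0.06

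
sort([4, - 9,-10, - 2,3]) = [-10, -9,-2,3,  4] 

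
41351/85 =41351/85 = 486.48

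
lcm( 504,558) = 15624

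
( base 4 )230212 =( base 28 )3HQ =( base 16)B26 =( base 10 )2854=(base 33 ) 2KG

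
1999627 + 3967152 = 5966779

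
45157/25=1806 + 7/25 = 1806.28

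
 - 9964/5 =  - 9964/5  =  - 1992.80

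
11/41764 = 11/41764 = 0.00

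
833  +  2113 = 2946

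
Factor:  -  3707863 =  - 3707863^1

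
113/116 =113/116=0.97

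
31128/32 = 972 + 3/4= 972.75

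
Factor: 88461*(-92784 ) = -8207765424 = -2^4*3^3 * 1933^1*9829^1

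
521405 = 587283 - 65878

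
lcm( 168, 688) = 14448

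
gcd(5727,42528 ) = 3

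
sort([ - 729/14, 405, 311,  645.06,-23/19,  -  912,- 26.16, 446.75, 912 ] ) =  [ - 912,-729/14,  -  26.16, -23/19, 311, 405,446.75, 645.06 , 912]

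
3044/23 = 3044/23 = 132.35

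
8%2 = 0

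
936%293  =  57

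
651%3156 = 651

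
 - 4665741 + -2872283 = -7538024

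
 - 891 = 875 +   -  1766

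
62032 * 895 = 55518640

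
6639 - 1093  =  5546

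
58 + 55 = 113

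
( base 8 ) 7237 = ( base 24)6bn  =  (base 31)3RN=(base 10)3743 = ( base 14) 1515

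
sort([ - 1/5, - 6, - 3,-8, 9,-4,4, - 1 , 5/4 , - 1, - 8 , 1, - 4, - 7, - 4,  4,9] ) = [- 8, - 8, - 7, - 6, - 4,-4,-4,-3, - 1, - 1,-1/5,1,5/4,4, 4,9 , 9]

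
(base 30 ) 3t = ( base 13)92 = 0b1110111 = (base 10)119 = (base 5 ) 434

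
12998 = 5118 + 7880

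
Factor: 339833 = 13^1*26141^1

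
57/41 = 1 + 16/41 = 1.39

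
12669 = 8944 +3725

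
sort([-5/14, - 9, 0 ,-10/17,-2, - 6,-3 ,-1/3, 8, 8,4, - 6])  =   [ - 9,-6, - 6,-3, - 2, - 10/17, - 5/14, - 1/3, 0, 4, 8, 8] 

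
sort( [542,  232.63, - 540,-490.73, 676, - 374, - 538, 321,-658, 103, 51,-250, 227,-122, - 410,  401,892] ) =[ - 658, - 540,-538,-490.73, - 410,-374,-250, - 122, 51, 103, 227,232.63, 321,  401,542,676,892]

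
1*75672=75672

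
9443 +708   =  10151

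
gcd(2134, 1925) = 11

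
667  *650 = 433550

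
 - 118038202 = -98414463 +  - 19623739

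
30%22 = 8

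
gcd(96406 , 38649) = 1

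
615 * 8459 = 5202285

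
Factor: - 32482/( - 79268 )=2^ ( - 1)*7^( - 1 ) * 19^( - 1)*109^1=109/266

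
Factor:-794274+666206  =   - 2^2*101^1 * 317^1 = - 128068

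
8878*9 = 79902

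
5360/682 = 7  +  293/341=7.86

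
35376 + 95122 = 130498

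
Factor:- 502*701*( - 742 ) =261111284 = 2^2*7^1*53^1*251^1*701^1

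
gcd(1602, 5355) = 9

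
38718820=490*79018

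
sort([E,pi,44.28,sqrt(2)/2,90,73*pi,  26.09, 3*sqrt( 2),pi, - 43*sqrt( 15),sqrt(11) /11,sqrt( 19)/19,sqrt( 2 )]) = [- 43*sqrt( 15 ),sqrt(19 )/19,sqrt ( 11)/11,sqrt(2)/2, sqrt(2 ),E,pi,pi, 3*sqrt( 2),26.09,44.28, 90,73*pi]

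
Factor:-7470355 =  -5^1*1494071^1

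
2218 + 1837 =4055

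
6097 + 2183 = 8280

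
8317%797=347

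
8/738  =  4/369  =  0.01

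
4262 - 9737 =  - 5475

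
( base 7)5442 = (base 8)3625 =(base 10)1941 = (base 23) 3f9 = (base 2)11110010101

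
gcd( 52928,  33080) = 6616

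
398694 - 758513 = -359819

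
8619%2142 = 51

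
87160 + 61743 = 148903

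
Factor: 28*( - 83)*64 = -2^8*7^1*83^1 = - 148736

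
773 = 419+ 354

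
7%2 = 1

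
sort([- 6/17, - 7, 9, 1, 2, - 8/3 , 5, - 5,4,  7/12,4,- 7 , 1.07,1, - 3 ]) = [ - 7 , - 7, - 5, - 3 , - 8/3, - 6/17,  7/12,1 , 1,1.07 , 2, 4,4 , 5,9 ] 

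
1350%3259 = 1350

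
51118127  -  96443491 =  - 45325364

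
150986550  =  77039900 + 73946650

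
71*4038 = 286698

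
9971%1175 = 571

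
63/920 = 63/920 = 0.07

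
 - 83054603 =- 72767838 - 10286765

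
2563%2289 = 274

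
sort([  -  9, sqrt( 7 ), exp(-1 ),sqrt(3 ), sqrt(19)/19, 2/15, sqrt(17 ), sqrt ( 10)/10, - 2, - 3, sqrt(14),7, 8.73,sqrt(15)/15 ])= [- 9,  -  3, - 2,2/15,sqrt( 19)/19, sqrt(15)/15, sqrt( 10) /10 , exp( - 1) , sqrt( 3), sqrt( 7 ) , sqrt(14), sqrt( 17 ) , 7  ,  8.73]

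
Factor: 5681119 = 5681119^1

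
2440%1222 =1218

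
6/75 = 2/25 = 0.08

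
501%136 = 93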